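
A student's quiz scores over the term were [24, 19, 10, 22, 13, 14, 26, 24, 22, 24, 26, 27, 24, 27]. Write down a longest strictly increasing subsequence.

10, 13, 14, 22, 24, 26, 27

Patience tails give the LIS length; then backtrack through the dp parents:
24 → extends → [24]
19 → replaces 24 → [19]
10 → replaces 19 → [10]
22 → extends → [10, 22]
13 → replaces 22 → [10, 13]
14 → extends → [10, 13, 14]
26 → extends → [10, 13, 14, 26]
24 → replaces 26 → [10, 13, 14, 24]
22 → replaces 24 → [10, 13, 14, 22]
24 → extends → [10, 13, 14, 22, 24]
26 → extends → [10, 13, 14, 22, 24, 26]
27 → extends → [10, 13, 14, 22, 24, 26, 27]
24 → already a tail → [10, 13, 14, 22, 24, 26, 27]
27 → already a tail → [10, 13, 14, 22, 24, 26, 27]
Length 7; one witness is 10, 13, 14, 22, 24, 26, 27.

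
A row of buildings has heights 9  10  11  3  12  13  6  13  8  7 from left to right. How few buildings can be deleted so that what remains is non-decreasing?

Fewest deletions = n − (longest non-decreasing subsequence).
Patience tails:
9 → extends → [9]
10 → extends → [9, 10]
11 → extends → [9, 10, 11]
3 → replaces 9 → [3, 10, 11]
12 → extends → [3, 10, 11, 12]
13 → extends → [3, 10, 11, 12, 13]
6 → replaces 10 → [3, 6, 11, 12, 13]
13 → extends → [3, 6, 11, 12, 13, 13]
8 → replaces 11 → [3, 6, 8, 12, 13, 13]
7 → replaces 8 → [3, 6, 7, 12, 13, 13]
Longest non-decreasing subsequence has length 6, so deletions = 10 − 6 = 4.

4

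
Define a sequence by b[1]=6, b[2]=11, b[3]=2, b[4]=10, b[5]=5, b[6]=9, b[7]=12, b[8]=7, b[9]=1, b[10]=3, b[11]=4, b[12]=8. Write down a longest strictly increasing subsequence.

Patience tails give the LIS length; then backtrack through the dp parents:
6 → extends → [6]
11 → extends → [6, 11]
2 → replaces 6 → [2, 11]
10 → replaces 11 → [2, 10]
5 → replaces 10 → [2, 5]
9 → extends → [2, 5, 9]
12 → extends → [2, 5, 9, 12]
7 → replaces 9 → [2, 5, 7, 12]
1 → replaces 2 → [1, 5, 7, 12]
3 → replaces 5 → [1, 3, 7, 12]
4 → replaces 7 → [1, 3, 4, 12]
8 → replaces 12 → [1, 3, 4, 8]
Length 4; one witness is 2, 5, 9, 12.

2, 5, 9, 12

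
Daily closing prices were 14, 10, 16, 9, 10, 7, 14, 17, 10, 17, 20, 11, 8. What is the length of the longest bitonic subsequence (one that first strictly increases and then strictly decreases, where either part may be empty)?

inc[i] = longest strictly increasing subsequence ending at i; dec[i] = longest strictly decreasing subsequence starting at i:
i:      1  2  3  4  5  6  7  8  9 10 11 12 13
a[i]:  14 10 16  9 10  7 14 17 10 17 20 11  8
inc:    1  1  2  1  2  1  3  4  2  4  5  3  2
dec:    4  3  4  2  2  1  3  3  2  3  3  2  1
Best peak at i=11 (value 20): inc=5, dec=3, length 5+3−1 = 7.

7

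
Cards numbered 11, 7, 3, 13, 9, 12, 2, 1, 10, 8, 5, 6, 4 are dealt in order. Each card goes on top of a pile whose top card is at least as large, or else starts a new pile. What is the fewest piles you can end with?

3

Place each on the leftmost legal pile:
11 → new pile 1 (tops now [11])
7 → pile 1 (tops now [7])
3 → pile 1 (tops now [3])
13 → new pile 2 (tops now [3, 13])
9 → pile 2 (tops now [3, 9])
12 → new pile 3 (tops now [3, 9, 12])
2 → pile 1 (tops now [2, 9, 12])
1 → pile 1 (tops now [1, 9, 12])
10 → pile 3 (tops now [1, 9, 10])
8 → pile 2 (tops now [1, 8, 10])
5 → pile 2 (tops now [1, 5, 10])
6 → pile 3 (tops now [1, 5, 6])
4 → pile 2 (tops now [1, 4, 6])
Three piles.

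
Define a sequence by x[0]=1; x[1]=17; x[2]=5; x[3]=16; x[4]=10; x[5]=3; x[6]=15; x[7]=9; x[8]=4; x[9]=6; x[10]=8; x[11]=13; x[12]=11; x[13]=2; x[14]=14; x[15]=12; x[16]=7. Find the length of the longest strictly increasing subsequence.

7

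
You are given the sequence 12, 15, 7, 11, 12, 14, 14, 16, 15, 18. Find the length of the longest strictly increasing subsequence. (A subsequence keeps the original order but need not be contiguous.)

6

Let dp[i] be the length of the longest such subsequence ending at index i:
i:      1  2  3  4  5  6  7  8  9 10
a[i]:  12 15  7 11 12 14 14 16 15 18
dp:     1  2  1  2  3  4  4  5  5  6
Maximum dp value is 6.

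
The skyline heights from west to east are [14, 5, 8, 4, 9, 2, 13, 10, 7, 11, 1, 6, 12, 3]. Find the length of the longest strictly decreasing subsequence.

6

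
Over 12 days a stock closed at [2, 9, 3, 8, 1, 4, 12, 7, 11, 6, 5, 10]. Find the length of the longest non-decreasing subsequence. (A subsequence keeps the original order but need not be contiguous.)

5

Track the smallest tail for each achievable length (allowing ties):
2 → extends → [2]
9 → extends → [2, 9]
3 → replaces 9 → [2, 3]
8 → extends → [2, 3, 8]
1 → replaces 2 → [1, 3, 8]
4 → replaces 8 → [1, 3, 4]
12 → extends → [1, 3, 4, 12]
7 → replaces 12 → [1, 3, 4, 7]
11 → extends → [1, 3, 4, 7, 11]
6 → replaces 7 → [1, 3, 4, 6, 11]
5 → replaces 6 → [1, 3, 4, 5, 11]
10 → replaces 11 → [1, 3, 4, 5, 10]
Five tails, so the longest non-decreasing subsequence has length 5 (e.g. 2, 3, 4, 7, 11).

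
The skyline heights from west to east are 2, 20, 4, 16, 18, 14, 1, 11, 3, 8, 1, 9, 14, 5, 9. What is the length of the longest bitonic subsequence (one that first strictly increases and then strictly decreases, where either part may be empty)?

8

inc[i] = longest strictly increasing subsequence ending at i; dec[i] = longest strictly decreasing subsequence starting at i:
i:      1  2  3  4  5  6  7  8  9 10 11 12 13 14 15
a[i]:   2 20  4 16 18 14  1 11  3  8  1  9 14  5  9
inc:    1  2  2  3  4  3  1  3  2  3  1  4  5  3  4
dec:    2  6  3  5  5  4  1  3  2  2  1  2  2  1  1
Best peak at i=5 (value 18): inc=4, dec=5, length 4+5−1 = 8.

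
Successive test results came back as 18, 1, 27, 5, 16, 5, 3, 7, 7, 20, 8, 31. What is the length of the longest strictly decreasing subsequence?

4

Negate each value so 'decreasing' becomes 'increasing', then run patience tails on the negated sequence:
-18 → extends → [-18]
-1 → extends → [-18, -1]
-27 → replaces -18 → [-27, -1]
-5 → replaces -1 → [-27, -5]
-16 → replaces -5 → [-27, -16]
-5 → extends → [-27, -16, -5]
-3 → extends → [-27, -16, -5, -3]
-7 → replaces -5 → [-27, -16, -7, -3]
-7 → already a tail → [-27, -16, -7, -3]
-20 → replaces -16 → [-27, -20, -7, -3]
-8 → replaces -7 → [-27, -20, -8, -3]
-31 → replaces -27 → [-31, -20, -8, -3]
Four tails, so the longest strictly decreasing subsequence of the original has length 4.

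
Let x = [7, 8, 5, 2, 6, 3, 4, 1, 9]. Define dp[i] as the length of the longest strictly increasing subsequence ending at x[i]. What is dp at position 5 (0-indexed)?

2

dp[i] = 1 + max{dp[j] : j<i, x[j]<x[i]} (or 1 if no such j):
i:     0 1 2 3 4 5 6 7 8
x[i]:  7 8 5 2 6 3 4 1 9
dp:    1 2 1 1 2 2 3 1 4
At index 5 the value is 2.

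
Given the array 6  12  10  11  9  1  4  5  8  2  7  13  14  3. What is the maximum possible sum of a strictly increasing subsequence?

54

Let S[i] be the best sum of a strictly increasing subsequence ending at i:
i:      1  2  3  4  5  6  7  8  9 10 11 12 13 14
a[i]:   6 12 10 11  9  1  4  5  8  2  7 13 14  3
S:      6 18 16 27 15  1  5 10 18  3 17 40 54  6
Maximum is 54 (e.g. 6 + 10 + 11 + 13 + 14).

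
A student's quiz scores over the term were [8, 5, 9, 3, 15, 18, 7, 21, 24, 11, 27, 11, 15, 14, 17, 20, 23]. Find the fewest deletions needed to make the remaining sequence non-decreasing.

Fewest deletions = n − (longest non-decreasing subsequence).
Patience tails:
8 → extends → [8]
5 → replaces 8 → [5]
9 → extends → [5, 9]
3 → replaces 5 → [3, 9]
15 → extends → [3, 9, 15]
18 → extends → [3, 9, 15, 18]
7 → replaces 9 → [3, 7, 15, 18]
21 → extends → [3, 7, 15, 18, 21]
24 → extends → [3, 7, 15, 18, 21, 24]
11 → replaces 15 → [3, 7, 11, 18, 21, 24]
27 → extends → [3, 7, 11, 18, 21, 24, 27]
11 → replaces 18 → [3, 7, 11, 11, 21, 24, 27]
15 → replaces 21 → [3, 7, 11, 11, 15, 24, 27]
14 → replaces 15 → [3, 7, 11, 11, 14, 24, 27]
17 → replaces 24 → [3, 7, 11, 11, 14, 17, 27]
20 → replaces 27 → [3, 7, 11, 11, 14, 17, 20]
23 → extends → [3, 7, 11, 11, 14, 17, 20, 23]
Longest non-decreasing subsequence has length 8, so deletions = 17 − 8 = 9.

9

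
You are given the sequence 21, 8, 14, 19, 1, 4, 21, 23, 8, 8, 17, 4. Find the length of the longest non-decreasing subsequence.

Let dp[i] be the length of the longest such subsequence ending at index i:
i:      1  2  3  4  5  6  7  8  9 10 11 12
a[i]:  21  8 14 19  1  4 21 23  8  8 17  4
dp:     1  1  2  3  1  2  4  5  3  4  5  3
Maximum dp value is 5.

5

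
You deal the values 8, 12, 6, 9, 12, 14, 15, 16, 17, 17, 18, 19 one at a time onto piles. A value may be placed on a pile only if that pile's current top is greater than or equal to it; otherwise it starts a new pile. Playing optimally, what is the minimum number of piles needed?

9

The minimum number of non-increasing subsequences covering a sequence equals the length of its longest strictly increasing subsequence.
LIS length is 9 (e.g. 8, 9, 12, 14, 15, 16, 17, 18, 19), so 9 piles are needed.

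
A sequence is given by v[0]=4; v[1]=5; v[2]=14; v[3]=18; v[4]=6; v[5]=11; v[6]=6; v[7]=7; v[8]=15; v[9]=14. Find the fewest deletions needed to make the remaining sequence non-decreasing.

Fewest deletions = n − (longest non-decreasing subsequence).
Patience tails:
4 → extends → [4]
5 → extends → [4, 5]
14 → extends → [4, 5, 14]
18 → extends → [4, 5, 14, 18]
6 → replaces 14 → [4, 5, 6, 18]
11 → replaces 18 → [4, 5, 6, 11]
6 → replaces 11 → [4, 5, 6, 6]
7 → extends → [4, 5, 6, 6, 7]
15 → extends → [4, 5, 6, 6, 7, 15]
14 → replaces 15 → [4, 5, 6, 6, 7, 14]
Longest non-decreasing subsequence has length 6, so deletions = 10 − 6 = 4.

4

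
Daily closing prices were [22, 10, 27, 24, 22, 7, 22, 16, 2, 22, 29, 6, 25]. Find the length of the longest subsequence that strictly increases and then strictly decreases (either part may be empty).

inc[i] = longest strictly increasing subsequence ending at i; dec[i] = longest strictly decreasing subsequence starting at i:
i:      1  2  3  4  5  6  7  8  9 10 11 12 13
a[i]:  22 10 27 24 22  7 22 16  2 22 29  6 25
inc:    1  1  2  2  2  1  2  2  1  3  4  2  4
dec:    4  3  5  4  3  2  3  2  1  2  2  1  1
Best peak at i=3 (value 27): inc=2, dec=5, length 2+5−1 = 6.

6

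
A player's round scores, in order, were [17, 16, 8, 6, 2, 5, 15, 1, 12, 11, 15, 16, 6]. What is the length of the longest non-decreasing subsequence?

5

Let dp[i] be the length of the longest such subsequence ending at index i:
i:      1  2  3  4  5  6  7  8  9 10 11 12 13
a[i]:  17 16  8  6  2  5 15  1 12 11 15 16  6
dp:     1  1  1  1  1  2  3  1  3  3  4  5  3
Maximum dp value is 5.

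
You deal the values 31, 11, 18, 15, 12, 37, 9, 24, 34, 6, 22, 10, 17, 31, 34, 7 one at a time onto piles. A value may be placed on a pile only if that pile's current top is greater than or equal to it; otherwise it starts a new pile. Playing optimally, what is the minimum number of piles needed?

5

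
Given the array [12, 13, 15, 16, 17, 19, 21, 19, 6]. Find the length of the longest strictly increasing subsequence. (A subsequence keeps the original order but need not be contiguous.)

7

Track the smallest tail for each achievable length (strict):
12 → extends → [12]
13 → extends → [12, 13]
15 → extends → [12, 13, 15]
16 → extends → [12, 13, 15, 16]
17 → extends → [12, 13, 15, 16, 17]
19 → extends → [12, 13, 15, 16, 17, 19]
21 → extends → [12, 13, 15, 16, 17, 19, 21]
19 → already a tail → [12, 13, 15, 16, 17, 19, 21]
6 → replaces 12 → [6, 13, 15, 16, 17, 19, 21]
Seven tails, so the longest strictly increasing subsequence has length 7 (e.g. 12, 13, 15, 16, 17, 19, 21).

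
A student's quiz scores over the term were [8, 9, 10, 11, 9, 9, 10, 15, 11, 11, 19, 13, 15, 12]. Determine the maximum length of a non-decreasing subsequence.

9

Let dp[i] be the length of the longest such subsequence ending at index i:
i:      1  2  3  4  5  6  7  8  9 10 11 12 13 14
a[i]:   8  9 10 11  9  9 10 15 11 11 19 13 15 12
dp:     1  2  3  4  3  4  5  6  6  7  8  8  9  8
Maximum dp value is 9.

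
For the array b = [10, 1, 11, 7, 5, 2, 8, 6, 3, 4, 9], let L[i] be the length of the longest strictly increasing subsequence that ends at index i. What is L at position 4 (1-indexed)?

2

dp[i] = 1 + max{dp[j] : j<i, b[j]<b[i]} (or 1 if no such j):
i:      1  2  3  4  5  6  7  8  9 10 11
b[i]:  10  1 11  7  5  2  8  6  3  4  9
dp:     1  1  2  2  2  2  3  3  3  4  5
At index 4 the value is 2.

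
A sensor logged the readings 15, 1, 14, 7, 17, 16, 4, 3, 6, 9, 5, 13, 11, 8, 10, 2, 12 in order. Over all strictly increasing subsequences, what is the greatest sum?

43

Let S[i] be the best sum of a strictly increasing subsequence ending at i:
i:      1  2  3  4  5  6  7  8  9 10 11 12 13 14 15 16 17
a[i]:  15  1 14  7 17 16  4  3  6  9  5 13 11  8 10  2 12
S:     15  1 15  8 32 31  5  4 11 20 10 33 31 19 30  3 43
Maximum is 43 (e.g. 1 + 4 + 6 + 9 + 11 + 12).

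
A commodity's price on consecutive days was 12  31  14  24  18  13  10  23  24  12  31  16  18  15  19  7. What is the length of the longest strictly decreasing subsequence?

Let dp[i] be the longest strictly decreasing subsequence ending at i:
i:      1  2  3  4  5  6  7  8  9 10 11 12 13 14 15 16
a[i]:  12 31 14 24 18 13 10 23 24 12 31 16 18 15 19  7
dp:     1  1  2  2  3  4  5  3  2  5  1  4  4  5  4  6
Maximum is 6.

6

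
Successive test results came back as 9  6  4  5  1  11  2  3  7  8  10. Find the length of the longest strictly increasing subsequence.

Let dp[i] be the length of the longest such subsequence ending at index i:
i:      1  2  3  4  5  6  7  8  9 10 11
a[i]:   9  6  4  5  1 11  2  3  7  8 10
dp:     1  1  1  2  1  3  2  3  4  5  6
Maximum dp value is 6.

6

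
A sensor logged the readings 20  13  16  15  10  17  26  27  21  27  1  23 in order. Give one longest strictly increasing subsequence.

Patience tails give the LIS length; then backtrack through the dp parents:
20 → extends → [20]
13 → replaces 20 → [13]
16 → extends → [13, 16]
15 → replaces 16 → [13, 15]
10 → replaces 13 → [10, 15]
17 → extends → [10, 15, 17]
26 → extends → [10, 15, 17, 26]
27 → extends → [10, 15, 17, 26, 27]
21 → replaces 26 → [10, 15, 17, 21, 27]
27 → already a tail → [10, 15, 17, 21, 27]
1 → replaces 10 → [1, 15, 17, 21, 27]
23 → replaces 27 → [1, 15, 17, 21, 23]
Length 5; one witness is 13, 16, 17, 26, 27.

13, 16, 17, 26, 27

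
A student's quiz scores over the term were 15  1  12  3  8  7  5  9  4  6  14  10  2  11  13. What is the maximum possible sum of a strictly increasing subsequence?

55

Let S[i] be the best sum of a strictly increasing subsequence ending at i:
i:      1  2  3  4  5  6  7  8  9 10 11 12 13 14 15
a[i]:  15  1 12  3  8  7  5  9  4  6 14 10  2 11 13
S:     15  1 13  4 12 11  9 21  8 15 35 31  3 42 55
Maximum is 55 (e.g. 1 + 3 + 8 + 9 + 10 + 11 + 13).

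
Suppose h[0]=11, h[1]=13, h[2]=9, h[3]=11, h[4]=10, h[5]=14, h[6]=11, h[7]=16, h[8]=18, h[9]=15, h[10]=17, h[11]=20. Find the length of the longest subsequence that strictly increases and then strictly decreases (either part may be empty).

6

inc[i] = longest strictly increasing subsequence ending at i; dec[i] = longest strictly decreasing subsequence starting at i:
i:      0  1  2  3  4  5  6  7  8  9 10 11
h[i]:  11 13  9 11 10 14 11 16 18 15 17 20
inc:    1  2  1  2  2  3  3  4  5  4  5  6
dec:    2  3  1  2  1  2  1  2  2  1  1  1
Best peak at i=8 (value 18): inc=5, dec=2, length 5+2−1 = 6.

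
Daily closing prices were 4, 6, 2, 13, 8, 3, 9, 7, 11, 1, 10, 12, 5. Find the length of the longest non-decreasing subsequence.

Track the smallest tail for each achievable length (allowing ties):
4 → extends → [4]
6 → extends → [4, 6]
2 → replaces 4 → [2, 6]
13 → extends → [2, 6, 13]
8 → replaces 13 → [2, 6, 8]
3 → replaces 6 → [2, 3, 8]
9 → extends → [2, 3, 8, 9]
7 → replaces 8 → [2, 3, 7, 9]
11 → extends → [2, 3, 7, 9, 11]
1 → replaces 2 → [1, 3, 7, 9, 11]
10 → replaces 11 → [1, 3, 7, 9, 10]
12 → extends → [1, 3, 7, 9, 10, 12]
5 → replaces 7 → [1, 3, 5, 9, 10, 12]
Six tails, so the longest non-decreasing subsequence has length 6 (e.g. 4, 6, 8, 9, 11, 12).

6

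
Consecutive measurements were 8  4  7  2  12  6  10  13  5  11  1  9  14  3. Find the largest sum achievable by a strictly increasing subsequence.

Let S[i] be the best sum of a strictly increasing subsequence ending at i:
i:      1  2  3  4  5  6  7  8  9 10 11 12 13 14
a[i]:   8  4  7  2 12  6 10 13  5 11  1  9 14  3
S:      8  4 11  2 23 10 21 36  9 32  1 20 50  5
Maximum is 50 (e.g. 4 + 7 + 12 + 13 + 14).

50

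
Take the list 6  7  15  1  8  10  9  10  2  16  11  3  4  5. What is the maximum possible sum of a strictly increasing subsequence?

Let S[i] be the best sum of a strictly increasing subsequence ending at i:
i:      1  2  3  4  5  6  7  8  9 10 11 12 13 14
a[i]:   6  7 15  1  8 10  9 10  2 16 11  3  4  5
S:      6 13 28  1 21 31 30 40  3 56 51  6 10 15
Maximum is 56 (e.g. 6 + 7 + 8 + 9 + 10 + 16).

56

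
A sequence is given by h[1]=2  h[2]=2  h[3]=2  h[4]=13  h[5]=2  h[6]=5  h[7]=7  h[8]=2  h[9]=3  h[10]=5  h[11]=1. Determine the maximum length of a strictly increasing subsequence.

3

Let dp[i] be the length of the longest such subsequence ending at index i:
i:      1  2  3  4  5  6  7  8  9 10 11
h[i]:   2  2  2 13  2  5  7  2  3  5  1
dp:     1  1  1  2  1  2  3  1  2  3  1
Maximum dp value is 3.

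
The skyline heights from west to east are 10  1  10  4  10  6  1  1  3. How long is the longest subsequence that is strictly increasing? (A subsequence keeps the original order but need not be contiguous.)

3

Track the smallest tail for each achievable length (strict):
10 → extends → [10]
1 → replaces 10 → [1]
10 → extends → [1, 10]
4 → replaces 10 → [1, 4]
10 → extends → [1, 4, 10]
6 → replaces 10 → [1, 4, 6]
1 → already a tail → [1, 4, 6]
1 → already a tail → [1, 4, 6]
3 → replaces 4 → [1, 3, 6]
Three tails, so the longest strictly increasing subsequence has length 3 (e.g. 1, 4, 10).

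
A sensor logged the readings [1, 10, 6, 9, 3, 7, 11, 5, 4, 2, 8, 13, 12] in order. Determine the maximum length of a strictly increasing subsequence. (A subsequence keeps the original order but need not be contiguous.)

5

Track the smallest tail for each achievable length (strict):
1 → extends → [1]
10 → extends → [1, 10]
6 → replaces 10 → [1, 6]
9 → extends → [1, 6, 9]
3 → replaces 6 → [1, 3, 9]
7 → replaces 9 → [1, 3, 7]
11 → extends → [1, 3, 7, 11]
5 → replaces 7 → [1, 3, 5, 11]
4 → replaces 5 → [1, 3, 4, 11]
2 → replaces 3 → [1, 2, 4, 11]
8 → replaces 11 → [1, 2, 4, 8]
13 → extends → [1, 2, 4, 8, 13]
12 → replaces 13 → [1, 2, 4, 8, 12]
Five tails, so the longest strictly increasing subsequence has length 5 (e.g. 1, 6, 9, 11, 13).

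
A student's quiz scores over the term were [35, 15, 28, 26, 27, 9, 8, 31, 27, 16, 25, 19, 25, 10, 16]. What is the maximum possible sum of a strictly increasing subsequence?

99

Let S[i] be the best sum of a strictly increasing subsequence ending at i:
i:      1  2  3  4  5  6  7  8  9 10 11 12 13 14 15
a[i]:  35 15 28 26 27  9  8 31 27 16 25 19 25 10 16
S:     35 15 43 41 68  9  8 99 68 31 56 50 75 19 35
Maximum is 99 (e.g. 15 + 26 + 27 + 31).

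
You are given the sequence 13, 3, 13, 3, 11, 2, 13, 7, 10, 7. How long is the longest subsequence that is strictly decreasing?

4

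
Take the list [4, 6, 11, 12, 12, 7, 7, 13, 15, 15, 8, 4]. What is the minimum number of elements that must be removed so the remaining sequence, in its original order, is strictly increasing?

6

Fewest deletions = n − (longest strictly increasing subsequence).
Patience tails:
4 → extends → [4]
6 → extends → [4, 6]
11 → extends → [4, 6, 11]
12 → extends → [4, 6, 11, 12]
12 → already a tail → [4, 6, 11, 12]
7 → replaces 11 → [4, 6, 7, 12]
7 → already a tail → [4, 6, 7, 12]
13 → extends → [4, 6, 7, 12, 13]
15 → extends → [4, 6, 7, 12, 13, 15]
15 → already a tail → [4, 6, 7, 12, 13, 15]
8 → replaces 12 → [4, 6, 7, 8, 13, 15]
4 → already a tail → [4, 6, 7, 8, 13, 15]
Longest strictly increasing subsequence has length 6, so deletions = 12 − 6 = 6.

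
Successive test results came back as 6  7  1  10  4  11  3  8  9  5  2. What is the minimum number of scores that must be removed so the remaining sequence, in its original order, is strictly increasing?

7

Fewest deletions = n − (longest strictly increasing subsequence).
Patience tails:
6 → extends → [6]
7 → extends → [6, 7]
1 → replaces 6 → [1, 7]
10 → extends → [1, 7, 10]
4 → replaces 7 → [1, 4, 10]
11 → extends → [1, 4, 10, 11]
3 → replaces 4 → [1, 3, 10, 11]
8 → replaces 10 → [1, 3, 8, 11]
9 → replaces 11 → [1, 3, 8, 9]
5 → replaces 8 → [1, 3, 5, 9]
2 → replaces 3 → [1, 2, 5, 9]
Longest strictly increasing subsequence has length 4, so deletions = 11 − 4 = 7.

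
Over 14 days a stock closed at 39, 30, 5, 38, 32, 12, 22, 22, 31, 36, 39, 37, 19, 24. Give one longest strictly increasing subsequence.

Patience tails give the LIS length; then backtrack through the dp parents:
39 → extends → [39]
30 → replaces 39 → [30]
5 → replaces 30 → [5]
38 → extends → [5, 38]
32 → replaces 38 → [5, 32]
12 → replaces 32 → [5, 12]
22 → extends → [5, 12, 22]
22 → already a tail → [5, 12, 22]
31 → extends → [5, 12, 22, 31]
36 → extends → [5, 12, 22, 31, 36]
39 → extends → [5, 12, 22, 31, 36, 39]
37 → replaces 39 → [5, 12, 22, 31, 36, 37]
19 → replaces 22 → [5, 12, 19, 31, 36, 37]
24 → replaces 31 → [5, 12, 19, 24, 36, 37]
Length 6; one witness is 5, 12, 22, 31, 36, 39.

5, 12, 22, 31, 36, 39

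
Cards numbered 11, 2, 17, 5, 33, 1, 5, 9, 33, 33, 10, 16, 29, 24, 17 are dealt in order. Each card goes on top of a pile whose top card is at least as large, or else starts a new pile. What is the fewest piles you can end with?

6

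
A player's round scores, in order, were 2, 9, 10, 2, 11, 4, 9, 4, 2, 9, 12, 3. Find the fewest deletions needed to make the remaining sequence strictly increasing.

7

Fewest deletions = n − (longest strictly increasing subsequence).
Patience tails:
2 → extends → [2]
9 → extends → [2, 9]
10 → extends → [2, 9, 10]
2 → already a tail → [2, 9, 10]
11 → extends → [2, 9, 10, 11]
4 → replaces 9 → [2, 4, 10, 11]
9 → replaces 10 → [2, 4, 9, 11]
4 → already a tail → [2, 4, 9, 11]
2 → already a tail → [2, 4, 9, 11]
9 → already a tail → [2, 4, 9, 11]
12 → extends → [2, 4, 9, 11, 12]
3 → replaces 4 → [2, 3, 9, 11, 12]
Longest strictly increasing subsequence has length 5, so deletions = 12 − 5 = 7.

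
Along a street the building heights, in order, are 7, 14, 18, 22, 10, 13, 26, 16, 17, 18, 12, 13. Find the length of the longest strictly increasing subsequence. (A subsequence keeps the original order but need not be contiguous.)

Track the smallest tail for each achievable length (strict):
7 → extends → [7]
14 → extends → [7, 14]
18 → extends → [7, 14, 18]
22 → extends → [7, 14, 18, 22]
10 → replaces 14 → [7, 10, 18, 22]
13 → replaces 18 → [7, 10, 13, 22]
26 → extends → [7, 10, 13, 22, 26]
16 → replaces 22 → [7, 10, 13, 16, 26]
17 → replaces 26 → [7, 10, 13, 16, 17]
18 → extends → [7, 10, 13, 16, 17, 18]
12 → replaces 13 → [7, 10, 12, 16, 17, 18]
13 → replaces 16 → [7, 10, 12, 13, 17, 18]
Six tails, so the longest strictly increasing subsequence has length 6 (e.g. 7, 10, 13, 16, 17, 18).

6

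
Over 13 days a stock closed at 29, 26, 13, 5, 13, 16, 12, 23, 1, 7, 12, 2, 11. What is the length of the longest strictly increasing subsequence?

4

Let dp[i] be the length of the longest such subsequence ending at index i:
i:      1  2  3  4  5  6  7  8  9 10 11 12 13
a[i]:  29 26 13  5 13 16 12 23  1  7 12  2 11
dp:     1  1  1  1  2  3  2  4  1  2  3  2  3
Maximum dp value is 4.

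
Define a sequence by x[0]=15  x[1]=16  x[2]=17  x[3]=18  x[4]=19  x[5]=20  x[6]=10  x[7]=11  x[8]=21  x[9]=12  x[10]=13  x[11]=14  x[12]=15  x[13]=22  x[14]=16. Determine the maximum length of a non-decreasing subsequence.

8

Track the smallest tail for each achievable length (allowing ties):
15 → extends → [15]
16 → extends → [15, 16]
17 → extends → [15, 16, 17]
18 → extends → [15, 16, 17, 18]
19 → extends → [15, 16, 17, 18, 19]
20 → extends → [15, 16, 17, 18, 19, 20]
10 → replaces 15 → [10, 16, 17, 18, 19, 20]
11 → replaces 16 → [10, 11, 17, 18, 19, 20]
21 → extends → [10, 11, 17, 18, 19, 20, 21]
12 → replaces 17 → [10, 11, 12, 18, 19, 20, 21]
13 → replaces 18 → [10, 11, 12, 13, 19, 20, 21]
14 → replaces 19 → [10, 11, 12, 13, 14, 20, 21]
15 → replaces 20 → [10, 11, 12, 13, 14, 15, 21]
22 → extends → [10, 11, 12, 13, 14, 15, 21, 22]
16 → replaces 21 → [10, 11, 12, 13, 14, 15, 16, 22]
Eight tails, so the longest non-decreasing subsequence has length 8 (e.g. 15, 16, 17, 18, 19, 20, 21, 22).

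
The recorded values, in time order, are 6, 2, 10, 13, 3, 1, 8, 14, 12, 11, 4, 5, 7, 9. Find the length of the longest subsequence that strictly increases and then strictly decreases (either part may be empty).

inc[i] = longest strictly increasing subsequence ending at i; dec[i] = longest strictly decreasing subsequence starting at i:
i:      1  2  3  4  5  6  7  8  9 10 11 12 13 14
a[i]:   6  2 10 13  3  1  8 14 12 11  4  5  7  9
inc:    1  1  2  3  2  1  3  4  4  4  3  4  5  6
dec:    3  2  3  4  2  1  2  4  3  2  1  1  1  1
Best peak at i=8 (value 14): inc=4, dec=4, length 4+4−1 = 7.

7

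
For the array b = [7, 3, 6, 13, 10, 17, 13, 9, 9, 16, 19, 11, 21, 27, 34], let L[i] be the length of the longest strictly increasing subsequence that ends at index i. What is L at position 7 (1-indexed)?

4

dp[i] = 1 + max{dp[j] : j<i, b[j]<b[i]} (or 1 if no such j):
i:      1  2  3  4  5  6  7  8  9 10 11 12 13 14 15
b[i]:   7  3  6 13 10 17 13  9  9 16 19 11 21 27 34
dp:     1  1  2  3  3  4  4  3  3  5  6  4  7  8  9
At index 7 the value is 4.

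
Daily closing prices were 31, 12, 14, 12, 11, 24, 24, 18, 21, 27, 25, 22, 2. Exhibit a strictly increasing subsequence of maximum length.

Patience tails give the LIS length; then backtrack through the dp parents:
31 → extends → [31]
12 → replaces 31 → [12]
14 → extends → [12, 14]
12 → already a tail → [12, 14]
11 → replaces 12 → [11, 14]
24 → extends → [11, 14, 24]
24 → already a tail → [11, 14, 24]
18 → replaces 24 → [11, 14, 18]
21 → extends → [11, 14, 18, 21]
27 → extends → [11, 14, 18, 21, 27]
25 → replaces 27 → [11, 14, 18, 21, 25]
22 → replaces 25 → [11, 14, 18, 21, 22]
2 → replaces 11 → [2, 14, 18, 21, 22]
Length 5; one witness is 12, 14, 18, 21, 27.

12, 14, 18, 21, 27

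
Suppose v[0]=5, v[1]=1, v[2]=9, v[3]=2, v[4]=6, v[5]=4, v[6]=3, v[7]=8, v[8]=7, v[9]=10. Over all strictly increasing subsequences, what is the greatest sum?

Let S[i] be the best sum of a strictly increasing subsequence ending at i:
i:      0  1  2  3  4  5  6  7  8  9
v[i]:   5  1  9  2  6  4  3  8  7 10
S:      5  1 14  3 11  7  6 19 18 29
Maximum is 29 (e.g. 5 + 6 + 8 + 10).

29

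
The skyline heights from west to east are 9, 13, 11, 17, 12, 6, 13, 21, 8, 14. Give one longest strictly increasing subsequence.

9, 11, 12, 13, 21

Patience tails give the LIS length; then backtrack through the dp parents:
9 → extends → [9]
13 → extends → [9, 13]
11 → replaces 13 → [9, 11]
17 → extends → [9, 11, 17]
12 → replaces 17 → [9, 11, 12]
6 → replaces 9 → [6, 11, 12]
13 → extends → [6, 11, 12, 13]
21 → extends → [6, 11, 12, 13, 21]
8 → replaces 11 → [6, 8, 12, 13, 21]
14 → replaces 21 → [6, 8, 12, 13, 14]
Length 5; one witness is 9, 11, 12, 13, 21.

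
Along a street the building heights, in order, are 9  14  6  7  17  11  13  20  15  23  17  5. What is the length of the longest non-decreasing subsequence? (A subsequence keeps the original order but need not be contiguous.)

6

Let dp[i] be the length of the longest such subsequence ending at index i:
i:      1  2  3  4  5  6  7  8  9 10 11 12
a[i]:   9 14  6  7 17 11 13 20 15 23 17  5
dp:     1  2  1  2  3  3  4  5  5  6  6  1
Maximum dp value is 6.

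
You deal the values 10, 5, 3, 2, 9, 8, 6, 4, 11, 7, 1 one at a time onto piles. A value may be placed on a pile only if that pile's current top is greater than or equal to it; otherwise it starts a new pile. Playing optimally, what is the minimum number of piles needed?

Place each on the leftmost legal pile:
10 → new pile 1 (tops now [10])
5 → pile 1 (tops now [5])
3 → pile 1 (tops now [3])
2 → pile 1 (tops now [2])
9 → new pile 2 (tops now [2, 9])
8 → pile 2 (tops now [2, 8])
6 → pile 2 (tops now [2, 6])
4 → pile 2 (tops now [2, 4])
11 → new pile 3 (tops now [2, 4, 11])
7 → pile 3 (tops now [2, 4, 7])
1 → pile 1 (tops now [1, 4, 7])
Three piles.

3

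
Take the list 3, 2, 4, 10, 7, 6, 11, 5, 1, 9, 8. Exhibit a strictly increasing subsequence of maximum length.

3, 4, 10, 11

Patience tails give the LIS length; then backtrack through the dp parents:
3 → extends → [3]
2 → replaces 3 → [2]
4 → extends → [2, 4]
10 → extends → [2, 4, 10]
7 → replaces 10 → [2, 4, 7]
6 → replaces 7 → [2, 4, 6]
11 → extends → [2, 4, 6, 11]
5 → replaces 6 → [2, 4, 5, 11]
1 → replaces 2 → [1, 4, 5, 11]
9 → replaces 11 → [1, 4, 5, 9]
8 → replaces 9 → [1, 4, 5, 8]
Length 4; one witness is 3, 4, 10, 11.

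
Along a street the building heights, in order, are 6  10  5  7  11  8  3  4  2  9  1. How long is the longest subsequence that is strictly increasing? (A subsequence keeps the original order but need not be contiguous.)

Track the smallest tail for each achievable length (strict):
6 → extends → [6]
10 → extends → [6, 10]
5 → replaces 6 → [5, 10]
7 → replaces 10 → [5, 7]
11 → extends → [5, 7, 11]
8 → replaces 11 → [5, 7, 8]
3 → replaces 5 → [3, 7, 8]
4 → replaces 7 → [3, 4, 8]
2 → replaces 3 → [2, 4, 8]
9 → extends → [2, 4, 8, 9]
1 → replaces 2 → [1, 4, 8, 9]
Four tails, so the longest strictly increasing subsequence has length 4 (e.g. 6, 7, 8, 9).

4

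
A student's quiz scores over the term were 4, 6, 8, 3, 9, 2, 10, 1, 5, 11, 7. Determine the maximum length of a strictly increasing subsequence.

6

Track the smallest tail for each achievable length (strict):
4 → extends → [4]
6 → extends → [4, 6]
8 → extends → [4, 6, 8]
3 → replaces 4 → [3, 6, 8]
9 → extends → [3, 6, 8, 9]
2 → replaces 3 → [2, 6, 8, 9]
10 → extends → [2, 6, 8, 9, 10]
1 → replaces 2 → [1, 6, 8, 9, 10]
5 → replaces 6 → [1, 5, 8, 9, 10]
11 → extends → [1, 5, 8, 9, 10, 11]
7 → replaces 8 → [1, 5, 7, 9, 10, 11]
Six tails, so the longest strictly increasing subsequence has length 6 (e.g. 4, 6, 8, 9, 10, 11).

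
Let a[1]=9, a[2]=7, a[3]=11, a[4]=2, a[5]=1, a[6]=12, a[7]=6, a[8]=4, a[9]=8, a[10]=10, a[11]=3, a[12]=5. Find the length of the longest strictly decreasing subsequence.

5

Negate each value so 'decreasing' becomes 'increasing', then run patience tails on the negated sequence:
-9 → extends → [-9]
-7 → extends → [-9, -7]
-11 → replaces -9 → [-11, -7]
-2 → extends → [-11, -7, -2]
-1 → extends → [-11, -7, -2, -1]
-12 → replaces -11 → [-12, -7, -2, -1]
-6 → replaces -2 → [-12, -7, -6, -1]
-4 → replaces -1 → [-12, -7, -6, -4]
-8 → replaces -7 → [-12, -8, -6, -4]
-10 → replaces -8 → [-12, -10, -6, -4]
-3 → extends → [-12, -10, -6, -4, -3]
-5 → replaces -4 → [-12, -10, -6, -5, -3]
Five tails, so the longest strictly decreasing subsequence of the original has length 5.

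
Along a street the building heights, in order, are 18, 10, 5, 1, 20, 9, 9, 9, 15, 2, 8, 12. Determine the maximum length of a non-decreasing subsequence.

Let dp[i] be the length of the longest such subsequence ending at index i:
i:      1  2  3  4  5  6  7  8  9 10 11 12
a[i]:  18 10  5  1 20  9  9  9 15  2  8 12
dp:     1  1  1  1  2  2  3  4  5  2  3  5
Maximum dp value is 5.

5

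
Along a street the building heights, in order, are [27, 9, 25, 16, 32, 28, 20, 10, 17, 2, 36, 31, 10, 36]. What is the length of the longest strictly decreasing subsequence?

Negate each value so 'decreasing' becomes 'increasing', then run patience tails on the negated sequence:
-27 → extends → [-27]
-9 → extends → [-27, -9]
-25 → replaces -9 → [-27, -25]
-16 → extends → [-27, -25, -16]
-32 → replaces -27 → [-32, -25, -16]
-28 → replaces -25 → [-32, -28, -16]
-20 → replaces -16 → [-32, -28, -20]
-10 → extends → [-32, -28, -20, -10]
-17 → replaces -10 → [-32, -28, -20, -17]
-2 → extends → [-32, -28, -20, -17, -2]
-36 → replaces -32 → [-36, -28, -20, -17, -2]
-31 → replaces -28 → [-36, -31, -20, -17, -2]
-10 → replaces -2 → [-36, -31, -20, -17, -10]
-36 → already a tail → [-36, -31, -20, -17, -10]
Five tails, so the longest strictly decreasing subsequence of the original has length 5.

5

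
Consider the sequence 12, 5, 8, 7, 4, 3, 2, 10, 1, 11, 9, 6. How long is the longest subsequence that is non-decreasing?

4

Track the smallest tail for each achievable length (allowing ties):
12 → extends → [12]
5 → replaces 12 → [5]
8 → extends → [5, 8]
7 → replaces 8 → [5, 7]
4 → replaces 5 → [4, 7]
3 → replaces 4 → [3, 7]
2 → replaces 3 → [2, 7]
10 → extends → [2, 7, 10]
1 → replaces 2 → [1, 7, 10]
11 → extends → [1, 7, 10, 11]
9 → replaces 10 → [1, 7, 9, 11]
6 → replaces 7 → [1, 6, 9, 11]
Four tails, so the longest non-decreasing subsequence has length 4 (e.g. 5, 8, 10, 11).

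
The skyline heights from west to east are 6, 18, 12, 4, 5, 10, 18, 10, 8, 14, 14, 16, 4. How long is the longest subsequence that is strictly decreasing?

5

Negate each value so 'decreasing' becomes 'increasing', then run patience tails on the negated sequence:
-6 → extends → [-6]
-18 → replaces -6 → [-18]
-12 → extends → [-18, -12]
-4 → extends → [-18, -12, -4]
-5 → replaces -4 → [-18, -12, -5]
-10 → replaces -5 → [-18, -12, -10]
-18 → already a tail → [-18, -12, -10]
-10 → already a tail → [-18, -12, -10]
-8 → extends → [-18, -12, -10, -8]
-14 → replaces -12 → [-18, -14, -10, -8]
-14 → already a tail → [-18, -14, -10, -8]
-16 → replaces -14 → [-18, -16, -10, -8]
-4 → extends → [-18, -16, -10, -8, -4]
Five tails, so the longest strictly decreasing subsequence of the original has length 5.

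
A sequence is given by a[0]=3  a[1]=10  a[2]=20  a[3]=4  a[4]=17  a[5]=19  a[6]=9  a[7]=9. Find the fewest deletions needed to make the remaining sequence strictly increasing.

4

Fewest deletions = n − (longest strictly increasing subsequence).
Patience tails:
3 → extends → [3]
10 → extends → [3, 10]
20 → extends → [3, 10, 20]
4 → replaces 10 → [3, 4, 20]
17 → replaces 20 → [3, 4, 17]
19 → extends → [3, 4, 17, 19]
9 → replaces 17 → [3, 4, 9, 19]
9 → already a tail → [3, 4, 9, 19]
Longest strictly increasing subsequence has length 4, so deletions = 8 − 4 = 4.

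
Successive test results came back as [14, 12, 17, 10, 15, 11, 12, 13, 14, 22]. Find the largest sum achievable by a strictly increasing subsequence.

82

Let S[i] be the best sum of a strictly increasing subsequence ending at i:
i:      1  2  3  4  5  6  7  8  9 10
a[i]:  14 12 17 10 15 11 12 13 14 22
S:     14 12 31 10 29 21 33 46 60 82
Maximum is 82 (e.g. 10 + 11 + 12 + 13 + 14 + 22).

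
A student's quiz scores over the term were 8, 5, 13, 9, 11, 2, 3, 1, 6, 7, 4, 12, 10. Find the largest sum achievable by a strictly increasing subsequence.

40

Let S[i] be the best sum of a strictly increasing subsequence ending at i:
i:      1  2  3  4  5  6  7  8  9 10 11 12 13
a[i]:   8  5 13  9 11  2  3  1  6  7  4 12 10
S:      8  5 21 17 28  2  5  1 11 18  9 40 28
Maximum is 40 (e.g. 8 + 9 + 11 + 12).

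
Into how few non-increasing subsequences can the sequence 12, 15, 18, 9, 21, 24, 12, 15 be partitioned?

Place each on the leftmost legal pile:
12 → new pile 1 (tops now [12])
15 → new pile 2 (tops now [12, 15])
18 → new pile 3 (tops now [12, 15, 18])
9 → pile 1 (tops now [9, 15, 18])
21 → new pile 4 (tops now [9, 15, 18, 21])
24 → new pile 5 (tops now [9, 15, 18, 21, 24])
12 → pile 2 (tops now [9, 12, 18, 21, 24])
15 → pile 3 (tops now [9, 12, 15, 21, 24])
Five piles.

5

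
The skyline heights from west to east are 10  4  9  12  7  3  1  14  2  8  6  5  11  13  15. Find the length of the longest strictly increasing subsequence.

Track the smallest tail for each achievable length (strict):
10 → extends → [10]
4 → replaces 10 → [4]
9 → extends → [4, 9]
12 → extends → [4, 9, 12]
7 → replaces 9 → [4, 7, 12]
3 → replaces 4 → [3, 7, 12]
1 → replaces 3 → [1, 7, 12]
14 → extends → [1, 7, 12, 14]
2 → replaces 7 → [1, 2, 12, 14]
8 → replaces 12 → [1, 2, 8, 14]
6 → replaces 8 → [1, 2, 6, 14]
5 → replaces 6 → [1, 2, 5, 14]
11 → replaces 14 → [1, 2, 5, 11]
13 → extends → [1, 2, 5, 11, 13]
15 → extends → [1, 2, 5, 11, 13, 15]
Six tails, so the longest strictly increasing subsequence has length 6 (e.g. 4, 7, 8, 11, 13, 15).

6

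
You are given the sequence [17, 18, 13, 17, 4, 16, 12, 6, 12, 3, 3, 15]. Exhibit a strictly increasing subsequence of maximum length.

4, 6, 12, 15

Patience tails give the LIS length; then backtrack through the dp parents:
17 → extends → [17]
18 → extends → [17, 18]
13 → replaces 17 → [13, 18]
17 → replaces 18 → [13, 17]
4 → replaces 13 → [4, 17]
16 → replaces 17 → [4, 16]
12 → replaces 16 → [4, 12]
6 → replaces 12 → [4, 6]
12 → extends → [4, 6, 12]
3 → replaces 4 → [3, 6, 12]
3 → already a tail → [3, 6, 12]
15 → extends → [3, 6, 12, 15]
Length 4; one witness is 4, 6, 12, 15.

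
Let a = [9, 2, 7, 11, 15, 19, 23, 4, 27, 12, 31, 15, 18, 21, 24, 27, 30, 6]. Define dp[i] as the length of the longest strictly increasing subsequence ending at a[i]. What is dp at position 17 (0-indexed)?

3

dp[i] = 1 + max{dp[j] : j<i, a[j]<a[i]} (or 1 if no such j):
i:      0  1  2  3  4  5  6  7  8  9 10 11 12 13 14 15 16 17
a[i]:   9  2  7 11 15 19 23  4 27 12 31 15 18 21 24 27 30  6
dp:     1  1  2  3  4  5  6  2  7  4  8  5  6  7  8  9 10  3
At index 17 the value is 3.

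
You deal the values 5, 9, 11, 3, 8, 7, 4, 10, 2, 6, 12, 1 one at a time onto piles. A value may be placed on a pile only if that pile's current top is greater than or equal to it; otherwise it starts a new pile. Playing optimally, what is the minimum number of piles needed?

Place each on the leftmost legal pile:
5 → new pile 1 (tops now [5])
9 → new pile 2 (tops now [5, 9])
11 → new pile 3 (tops now [5, 9, 11])
3 → pile 1 (tops now [3, 9, 11])
8 → pile 2 (tops now [3, 8, 11])
7 → pile 2 (tops now [3, 7, 11])
4 → pile 2 (tops now [3, 4, 11])
10 → pile 3 (tops now [3, 4, 10])
2 → pile 1 (tops now [2, 4, 10])
6 → pile 3 (tops now [2, 4, 6])
12 → new pile 4 (tops now [2, 4, 6, 12])
1 → pile 1 (tops now [1, 4, 6, 12])
Four piles.

4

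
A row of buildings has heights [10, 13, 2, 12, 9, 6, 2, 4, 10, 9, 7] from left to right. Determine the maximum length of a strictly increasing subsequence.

3

Let dp[i] be the length of the longest such subsequence ending at index i:
i:      1  2  3  4  5  6  7  8  9 10 11
a[i]:  10 13  2 12  9  6  2  4 10  9  7
dp:     1  2  1  2  2  2  1  2  3  3  3
Maximum dp value is 3.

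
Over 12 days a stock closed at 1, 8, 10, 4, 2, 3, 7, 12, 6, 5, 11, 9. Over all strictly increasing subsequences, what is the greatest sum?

Let S[i] be the best sum of a strictly increasing subsequence ending at i:
i:      1  2  3  4  5  6  7  8  9 10 11 12
a[i]:   1  8 10  4  2  3  7 12  6  5 11  9
S:      1  9 19  5  3  6 13 31 12 11 30 22
Maximum is 31 (e.g. 1 + 8 + 10 + 12).

31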